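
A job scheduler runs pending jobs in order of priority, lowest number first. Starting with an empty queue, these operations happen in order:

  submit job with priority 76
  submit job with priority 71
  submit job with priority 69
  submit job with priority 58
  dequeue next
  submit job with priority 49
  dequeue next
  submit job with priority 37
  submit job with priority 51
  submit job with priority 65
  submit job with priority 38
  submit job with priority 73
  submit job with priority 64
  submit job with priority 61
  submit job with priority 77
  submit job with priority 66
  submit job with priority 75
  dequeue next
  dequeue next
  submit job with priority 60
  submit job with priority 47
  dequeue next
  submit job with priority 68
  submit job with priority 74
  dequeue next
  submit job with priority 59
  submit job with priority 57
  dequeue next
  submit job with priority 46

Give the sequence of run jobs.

58 → 49 → 37 → 38 → 47 → 51 → 57

insert 76 → {76}
insert 71 → {71, 76}
insert 69 → {69, 71, 76}
insert 58 → {58, 69, 71, 76}
dequeue next → 58; now {69, 71, 76}
insert 49 → {49, 69, 71, 76}
dequeue next → 49; now {69, 71, 76}
insert 37 → {37, 69, 71, 76}
insert 51 → {37, 51, 69, 71, 76}
insert 65 → {37, 51, 65, 69, 71, 76}
insert 38 → {37, 38, 51, 65, 69, 71, 76}
insert 73 → {37, 38, 51, 65, 69, 71, 73, 76}
insert 64 → {37, 38, 51, 64, 65, 69, 71, 73, 76}
insert 61 → {37, 38, 51, 61, 64, 65, 69, 71, 73, 76}
insert 77 → {37, 38, 51, 61, 64, 65, 69, 71, 73, 76, 77}
insert 66 → {37, 38, 51, 61, 64, 65, 66, 69, 71, 73, 76, 77}
insert 75 → {37, 38, 51, 61, 64, 65, 66, 69, 71, 73, 75, 76, 77}
dequeue next → 37; now {38, 51, 61, 64, 65, 66, 69, 71, 73, 75, 76, 77}
dequeue next → 38; now {51, 61, 64, 65, 66, 69, 71, 73, 75, 76, 77}
insert 60 → {51, 60, 61, 64, 65, 66, 69, 71, 73, 75, 76, 77}
insert 47 → {47, 51, 60, 61, 64, 65, 66, 69, 71, 73, 75, 76, 77}
dequeue next → 47; now {51, 60, 61, 64, 65, 66, 69, 71, 73, 75, 76, 77}
insert 68 → {51, 60, 61, 64, 65, 66, 68, 69, 71, 73, 75, 76, 77}
insert 74 → {51, 60, 61, 64, 65, 66, 68, 69, 71, 73, 74, 75, 76, 77}
dequeue next → 51; now {60, 61, 64, 65, 66, 68, 69, 71, 73, 74, 75, 76, 77}
insert 59 → {59, 60, 61, 64, 65, 66, 68, 69, 71, 73, 74, 75, 76, 77}
insert 57 → {57, 59, 60, 61, 64, 65, 66, 68, 69, 71, 73, 74, 75, 76, 77}
dequeue next → 57; now {59, 60, 61, 64, 65, 66, 68, 69, 71, 73, 74, 75, 76, 77}
insert 46 → {46, 59, 60, 61, 64, 65, 66, 68, 69, 71, 73, 74, 75, 76, 77}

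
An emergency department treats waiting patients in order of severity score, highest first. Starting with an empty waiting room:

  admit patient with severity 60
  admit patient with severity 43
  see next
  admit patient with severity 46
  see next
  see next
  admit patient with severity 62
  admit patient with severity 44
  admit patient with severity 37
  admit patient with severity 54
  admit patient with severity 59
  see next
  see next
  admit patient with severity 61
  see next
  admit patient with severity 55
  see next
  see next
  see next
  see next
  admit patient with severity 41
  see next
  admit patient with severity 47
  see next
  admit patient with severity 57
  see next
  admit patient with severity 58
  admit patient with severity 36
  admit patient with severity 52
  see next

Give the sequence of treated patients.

60, 46, 43, 62, 59, 61, 55, 54, 44, 37, 41, 47, 57, 58

insert 60 → {60}
insert 43 → {60, 43}
see next → 60; now {43}
insert 46 → {46, 43}
see next → 46; now {43}
see next → 43; now {}
insert 62 → {62}
insert 44 → {62, 44}
insert 37 → {62, 44, 37}
insert 54 → {62, 54, 44, 37}
insert 59 → {62, 59, 54, 44, 37}
see next → 62; now {59, 54, 44, 37}
see next → 59; now {54, 44, 37}
insert 61 → {61, 54, 44, 37}
see next → 61; now {54, 44, 37}
insert 55 → {55, 54, 44, 37}
see next → 55; now {54, 44, 37}
see next → 54; now {44, 37}
see next → 44; now {37}
see next → 37; now {}
insert 41 → {41}
see next → 41; now {}
insert 47 → {47}
see next → 47; now {}
insert 57 → {57}
see next → 57; now {}
insert 58 → {58}
insert 36 → {58, 36}
insert 52 → {58, 52, 36}
see next → 58; now {52, 36}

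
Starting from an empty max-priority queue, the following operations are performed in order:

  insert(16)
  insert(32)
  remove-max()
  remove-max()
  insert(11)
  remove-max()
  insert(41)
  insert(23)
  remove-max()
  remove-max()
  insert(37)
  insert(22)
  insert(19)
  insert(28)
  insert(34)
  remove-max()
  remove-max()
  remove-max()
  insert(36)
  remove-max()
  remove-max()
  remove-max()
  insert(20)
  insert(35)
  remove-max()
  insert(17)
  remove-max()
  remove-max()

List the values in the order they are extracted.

insert 16 → {16}
insert 32 → {32, 16}
remove-max → 32; now {16}
remove-max → 16; now {}
insert 11 → {11}
remove-max → 11; now {}
insert 41 → {41}
insert 23 → {41, 23}
remove-max → 41; now {23}
remove-max → 23; now {}
insert 37 → {37}
insert 22 → {37, 22}
insert 19 → {37, 22, 19}
insert 28 → {37, 28, 22, 19}
insert 34 → {37, 34, 28, 22, 19}
remove-max → 37; now {34, 28, 22, 19}
remove-max → 34; now {28, 22, 19}
remove-max → 28; now {22, 19}
insert 36 → {36, 22, 19}
remove-max → 36; now {22, 19}
remove-max → 22; now {19}
remove-max → 19; now {}
insert 20 → {20}
insert 35 → {35, 20}
remove-max → 35; now {20}
insert 17 → {20, 17}
remove-max → 20; now {17}
remove-max → 17; now {}

32, 16, 11, 41, 23, 37, 34, 28, 36, 22, 19, 35, 20, 17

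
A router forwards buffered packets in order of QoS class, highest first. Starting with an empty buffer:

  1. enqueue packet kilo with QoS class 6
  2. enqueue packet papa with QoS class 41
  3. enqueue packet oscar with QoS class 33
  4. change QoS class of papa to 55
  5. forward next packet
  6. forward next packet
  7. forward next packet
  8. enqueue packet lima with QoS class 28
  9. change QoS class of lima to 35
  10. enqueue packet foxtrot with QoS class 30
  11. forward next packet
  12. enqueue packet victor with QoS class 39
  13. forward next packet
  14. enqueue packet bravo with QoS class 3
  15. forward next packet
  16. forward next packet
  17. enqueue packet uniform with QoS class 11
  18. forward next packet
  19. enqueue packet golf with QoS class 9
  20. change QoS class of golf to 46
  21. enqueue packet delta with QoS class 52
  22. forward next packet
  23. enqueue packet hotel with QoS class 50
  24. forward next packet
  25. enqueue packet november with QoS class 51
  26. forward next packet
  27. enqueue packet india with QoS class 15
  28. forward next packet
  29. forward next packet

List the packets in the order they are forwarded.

[papa, oscar, kilo, lima, victor, foxtrot, bravo, uniform, delta, hotel, november, golf, india]

add kilo (QoS class 6) → {kilo:6}
add papa (QoS class 41) → {papa:41, kilo:6}
add oscar (QoS class 33) → {papa:41, oscar:33, kilo:6}
update papa to QoS class 55 → {papa:55, oscar:33, kilo:6}
forward next packet → papa; now {oscar:33, kilo:6}
forward next packet → oscar; now {kilo:6}
forward next packet → kilo; now {}
add lima (QoS class 28) → {lima:28}
update lima to QoS class 35 → {lima:35}
add foxtrot (QoS class 30) → {lima:35, foxtrot:30}
forward next packet → lima; now {foxtrot:30}
add victor (QoS class 39) → {victor:39, foxtrot:30}
forward next packet → victor; now {foxtrot:30}
add bravo (QoS class 3) → {foxtrot:30, bravo:3}
forward next packet → foxtrot; now {bravo:3}
forward next packet → bravo; now {}
add uniform (QoS class 11) → {uniform:11}
forward next packet → uniform; now {}
add golf (QoS class 9) → {golf:9}
update golf to QoS class 46 → {golf:46}
add delta (QoS class 52) → {delta:52, golf:46}
forward next packet → delta; now {golf:46}
add hotel (QoS class 50) → {hotel:50, golf:46}
forward next packet → hotel; now {golf:46}
add november (QoS class 51) → {november:51, golf:46}
forward next packet → november; now {golf:46}
add india (QoS class 15) → {golf:46, india:15}
forward next packet → golf; now {india:15}
forward next packet → india; now {}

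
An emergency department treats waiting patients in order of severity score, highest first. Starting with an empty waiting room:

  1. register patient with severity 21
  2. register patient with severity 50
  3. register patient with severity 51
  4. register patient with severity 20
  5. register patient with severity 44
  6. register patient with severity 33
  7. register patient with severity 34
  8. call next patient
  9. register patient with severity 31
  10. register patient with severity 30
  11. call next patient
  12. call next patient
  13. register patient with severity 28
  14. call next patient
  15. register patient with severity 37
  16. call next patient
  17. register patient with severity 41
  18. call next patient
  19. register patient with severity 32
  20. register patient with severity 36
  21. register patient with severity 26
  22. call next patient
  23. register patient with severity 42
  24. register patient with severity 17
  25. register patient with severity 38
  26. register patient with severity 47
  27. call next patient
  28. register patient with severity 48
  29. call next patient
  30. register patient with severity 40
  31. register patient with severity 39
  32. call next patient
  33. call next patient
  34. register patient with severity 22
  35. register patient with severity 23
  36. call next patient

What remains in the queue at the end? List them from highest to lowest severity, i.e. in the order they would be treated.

insert 21 → {21}
insert 50 → {50, 21}
insert 51 → {51, 50, 21}
insert 20 → {51, 50, 21, 20}
insert 44 → {51, 50, 44, 21, 20}
insert 33 → {51, 50, 44, 33, 21, 20}
insert 34 → {51, 50, 44, 34, 33, 21, 20}
call next patient → 51; now {50, 44, 34, 33, 21, 20}
insert 31 → {50, 44, 34, 33, 31, 21, 20}
insert 30 → {50, 44, 34, 33, 31, 30, 21, 20}
call next patient → 50; now {44, 34, 33, 31, 30, 21, 20}
call next patient → 44; now {34, 33, 31, 30, 21, 20}
insert 28 → {34, 33, 31, 30, 28, 21, 20}
call next patient → 34; now {33, 31, 30, 28, 21, 20}
insert 37 → {37, 33, 31, 30, 28, 21, 20}
call next patient → 37; now {33, 31, 30, 28, 21, 20}
insert 41 → {41, 33, 31, 30, 28, 21, 20}
call next patient → 41; now {33, 31, 30, 28, 21, 20}
insert 32 → {33, 32, 31, 30, 28, 21, 20}
insert 36 → {36, 33, 32, 31, 30, 28, 21, 20}
insert 26 → {36, 33, 32, 31, 30, 28, 26, 21, 20}
call next patient → 36; now {33, 32, 31, 30, 28, 26, 21, 20}
insert 42 → {42, 33, 32, 31, 30, 28, 26, 21, 20}
insert 17 → {42, 33, 32, 31, 30, 28, 26, 21, 20, 17}
insert 38 → {42, 38, 33, 32, 31, 30, 28, 26, 21, 20, 17}
insert 47 → {47, 42, 38, 33, 32, 31, 30, 28, 26, 21, 20, 17}
call next patient → 47; now {42, 38, 33, 32, 31, 30, 28, 26, 21, 20, 17}
insert 48 → {48, 42, 38, 33, 32, 31, 30, 28, 26, 21, 20, 17}
call next patient → 48; now {42, 38, 33, 32, 31, 30, 28, 26, 21, 20, 17}
insert 40 → {42, 40, 38, 33, 32, 31, 30, 28, 26, 21, 20, 17}
insert 39 → {42, 40, 39, 38, 33, 32, 31, 30, 28, 26, 21, 20, 17}
call next patient → 42; now {40, 39, 38, 33, 32, 31, 30, 28, 26, 21, 20, 17}
call next patient → 40; now {39, 38, 33, 32, 31, 30, 28, 26, 21, 20, 17}
insert 22 → {39, 38, 33, 32, 31, 30, 28, 26, 22, 21, 20, 17}
insert 23 → {39, 38, 33, 32, 31, 30, 28, 26, 23, 22, 21, 20, 17}
call next patient → 39; now {38, 33, 32, 31, 30, 28, 26, 23, 22, 21, 20, 17}

38, 33, 32, 31, 30, 28, 26, 23, 22, 21, 20, 17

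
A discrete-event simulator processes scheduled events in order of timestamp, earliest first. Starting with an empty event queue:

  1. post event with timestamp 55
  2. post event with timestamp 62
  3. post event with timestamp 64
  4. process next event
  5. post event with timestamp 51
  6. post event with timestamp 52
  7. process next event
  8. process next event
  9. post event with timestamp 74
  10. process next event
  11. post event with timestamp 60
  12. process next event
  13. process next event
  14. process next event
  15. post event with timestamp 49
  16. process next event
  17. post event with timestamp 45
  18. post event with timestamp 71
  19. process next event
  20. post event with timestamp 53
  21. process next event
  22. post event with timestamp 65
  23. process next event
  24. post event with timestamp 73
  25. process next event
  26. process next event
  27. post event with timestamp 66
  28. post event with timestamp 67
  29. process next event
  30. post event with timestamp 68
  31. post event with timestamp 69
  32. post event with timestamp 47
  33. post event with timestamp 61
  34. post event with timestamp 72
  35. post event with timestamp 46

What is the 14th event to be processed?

66

insert 55 → {55}
insert 62 → {55, 62}
insert 64 → {55, 62, 64}
process next event → 55; now {62, 64}
insert 51 → {51, 62, 64}
insert 52 → {51, 52, 62, 64}
process next event → 51; now {52, 62, 64}
process next event → 52; now {62, 64}
insert 74 → {62, 64, 74}
process next event → 62; now {64, 74}
insert 60 → {60, 64, 74}
process next event → 60; now {64, 74}
process next event → 64; now {74}
process next event → 74; now {}
insert 49 → {49}
process next event → 49; now {}
insert 45 → {45}
insert 71 → {45, 71}
process next event → 45; now {71}
insert 53 → {53, 71}
process next event → 53; now {71}
insert 65 → {65, 71}
process next event → 65; now {71}
insert 73 → {71, 73}
process next event → 71; now {73}
process next event → 73; now {}
insert 66 → {66}
insert 67 → {66, 67}
process next event → 66; now {67}
insert 68 → {67, 68}
insert 69 → {67, 68, 69}
insert 47 → {47, 67, 68, 69}
insert 61 → {47, 61, 67, 68, 69}
insert 72 → {47, 61, 67, 68, 69, 72}
insert 46 → {46, 47, 61, 67, 68, 69, 72}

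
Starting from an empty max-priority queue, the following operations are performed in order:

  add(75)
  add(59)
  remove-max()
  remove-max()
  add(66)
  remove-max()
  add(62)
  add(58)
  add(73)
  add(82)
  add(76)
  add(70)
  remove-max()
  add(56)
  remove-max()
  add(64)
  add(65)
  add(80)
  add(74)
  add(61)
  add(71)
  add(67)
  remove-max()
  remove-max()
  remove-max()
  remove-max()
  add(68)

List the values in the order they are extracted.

insert 75 → {75}
insert 59 → {75, 59}
remove-max → 75; now {59}
remove-max → 59; now {}
insert 66 → {66}
remove-max → 66; now {}
insert 62 → {62}
insert 58 → {62, 58}
insert 73 → {73, 62, 58}
insert 82 → {82, 73, 62, 58}
insert 76 → {82, 76, 73, 62, 58}
insert 70 → {82, 76, 73, 70, 62, 58}
remove-max → 82; now {76, 73, 70, 62, 58}
insert 56 → {76, 73, 70, 62, 58, 56}
remove-max → 76; now {73, 70, 62, 58, 56}
insert 64 → {73, 70, 64, 62, 58, 56}
insert 65 → {73, 70, 65, 64, 62, 58, 56}
insert 80 → {80, 73, 70, 65, 64, 62, 58, 56}
insert 74 → {80, 74, 73, 70, 65, 64, 62, 58, 56}
insert 61 → {80, 74, 73, 70, 65, 64, 62, 61, 58, 56}
insert 71 → {80, 74, 73, 71, 70, 65, 64, 62, 61, 58, 56}
insert 67 → {80, 74, 73, 71, 70, 67, 65, 64, 62, 61, 58, 56}
remove-max → 80; now {74, 73, 71, 70, 67, 65, 64, 62, 61, 58, 56}
remove-max → 74; now {73, 71, 70, 67, 65, 64, 62, 61, 58, 56}
remove-max → 73; now {71, 70, 67, 65, 64, 62, 61, 58, 56}
remove-max → 71; now {70, 67, 65, 64, 62, 61, 58, 56}
insert 68 → {70, 68, 67, 65, 64, 62, 61, 58, 56}

75, 59, 66, 82, 76, 80, 74, 73, 71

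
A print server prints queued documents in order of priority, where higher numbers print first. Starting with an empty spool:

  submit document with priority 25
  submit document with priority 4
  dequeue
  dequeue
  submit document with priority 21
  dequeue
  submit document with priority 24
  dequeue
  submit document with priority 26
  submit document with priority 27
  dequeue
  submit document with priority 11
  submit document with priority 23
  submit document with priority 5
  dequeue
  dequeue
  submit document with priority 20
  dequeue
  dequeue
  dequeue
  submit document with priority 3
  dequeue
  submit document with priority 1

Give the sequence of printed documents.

insert 25 → {25}
insert 4 → {25, 4}
dequeue → 25; now {4}
dequeue → 4; now {}
insert 21 → {21}
dequeue → 21; now {}
insert 24 → {24}
dequeue → 24; now {}
insert 26 → {26}
insert 27 → {27, 26}
dequeue → 27; now {26}
insert 11 → {26, 11}
insert 23 → {26, 23, 11}
insert 5 → {26, 23, 11, 5}
dequeue → 26; now {23, 11, 5}
dequeue → 23; now {11, 5}
insert 20 → {20, 11, 5}
dequeue → 20; now {11, 5}
dequeue → 11; now {5}
dequeue → 5; now {}
insert 3 → {3}
dequeue → 3; now {}
insert 1 → {1}

25 → 4 → 21 → 24 → 27 → 26 → 23 → 20 → 11 → 5 → 3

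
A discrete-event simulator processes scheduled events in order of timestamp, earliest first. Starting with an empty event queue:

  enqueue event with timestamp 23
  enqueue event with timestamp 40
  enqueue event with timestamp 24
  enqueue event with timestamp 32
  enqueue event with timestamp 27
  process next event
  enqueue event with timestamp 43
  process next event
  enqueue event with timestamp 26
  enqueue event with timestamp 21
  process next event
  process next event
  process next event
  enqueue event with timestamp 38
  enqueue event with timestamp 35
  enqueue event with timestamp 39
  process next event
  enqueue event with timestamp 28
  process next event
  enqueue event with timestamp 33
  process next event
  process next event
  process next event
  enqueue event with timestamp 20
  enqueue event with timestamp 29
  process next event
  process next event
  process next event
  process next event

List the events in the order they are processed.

23 → 24 → 21 → 26 → 27 → 32 → 28 → 33 → 35 → 38 → 20 → 29 → 39 → 40

insert 23 → {23}
insert 40 → {23, 40}
insert 24 → {23, 24, 40}
insert 32 → {23, 24, 32, 40}
insert 27 → {23, 24, 27, 32, 40}
process next event → 23; now {24, 27, 32, 40}
insert 43 → {24, 27, 32, 40, 43}
process next event → 24; now {27, 32, 40, 43}
insert 26 → {26, 27, 32, 40, 43}
insert 21 → {21, 26, 27, 32, 40, 43}
process next event → 21; now {26, 27, 32, 40, 43}
process next event → 26; now {27, 32, 40, 43}
process next event → 27; now {32, 40, 43}
insert 38 → {32, 38, 40, 43}
insert 35 → {32, 35, 38, 40, 43}
insert 39 → {32, 35, 38, 39, 40, 43}
process next event → 32; now {35, 38, 39, 40, 43}
insert 28 → {28, 35, 38, 39, 40, 43}
process next event → 28; now {35, 38, 39, 40, 43}
insert 33 → {33, 35, 38, 39, 40, 43}
process next event → 33; now {35, 38, 39, 40, 43}
process next event → 35; now {38, 39, 40, 43}
process next event → 38; now {39, 40, 43}
insert 20 → {20, 39, 40, 43}
insert 29 → {20, 29, 39, 40, 43}
process next event → 20; now {29, 39, 40, 43}
process next event → 29; now {39, 40, 43}
process next event → 39; now {40, 43}
process next event → 40; now {43}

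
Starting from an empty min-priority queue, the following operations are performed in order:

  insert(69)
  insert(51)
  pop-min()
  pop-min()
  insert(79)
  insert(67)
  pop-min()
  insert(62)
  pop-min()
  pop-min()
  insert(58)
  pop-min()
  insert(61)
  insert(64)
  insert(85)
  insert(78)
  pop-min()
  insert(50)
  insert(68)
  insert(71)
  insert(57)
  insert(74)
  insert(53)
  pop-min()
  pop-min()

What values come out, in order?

insert 69 → {69}
insert 51 → {51, 69}
pop-min → 51; now {69}
pop-min → 69; now {}
insert 79 → {79}
insert 67 → {67, 79}
pop-min → 67; now {79}
insert 62 → {62, 79}
pop-min → 62; now {79}
pop-min → 79; now {}
insert 58 → {58}
pop-min → 58; now {}
insert 61 → {61}
insert 64 → {61, 64}
insert 85 → {61, 64, 85}
insert 78 → {61, 64, 78, 85}
pop-min → 61; now {64, 78, 85}
insert 50 → {50, 64, 78, 85}
insert 68 → {50, 64, 68, 78, 85}
insert 71 → {50, 64, 68, 71, 78, 85}
insert 57 → {50, 57, 64, 68, 71, 78, 85}
insert 74 → {50, 57, 64, 68, 71, 74, 78, 85}
insert 53 → {50, 53, 57, 64, 68, 71, 74, 78, 85}
pop-min → 50; now {53, 57, 64, 68, 71, 74, 78, 85}
pop-min → 53; now {57, 64, 68, 71, 74, 78, 85}

51 → 69 → 67 → 62 → 79 → 58 → 61 → 50 → 53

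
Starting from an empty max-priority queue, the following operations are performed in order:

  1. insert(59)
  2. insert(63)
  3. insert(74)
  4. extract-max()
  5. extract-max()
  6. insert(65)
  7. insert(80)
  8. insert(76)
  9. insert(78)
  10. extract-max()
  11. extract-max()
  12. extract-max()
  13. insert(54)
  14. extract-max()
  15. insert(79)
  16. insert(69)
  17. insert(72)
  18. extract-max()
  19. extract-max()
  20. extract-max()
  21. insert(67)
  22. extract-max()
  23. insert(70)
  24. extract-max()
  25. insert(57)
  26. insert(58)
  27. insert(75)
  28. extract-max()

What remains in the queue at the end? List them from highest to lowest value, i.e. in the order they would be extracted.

59, 58, 57, 54

insert 59 → {59}
insert 63 → {63, 59}
insert 74 → {74, 63, 59}
extract-max → 74; now {63, 59}
extract-max → 63; now {59}
insert 65 → {65, 59}
insert 80 → {80, 65, 59}
insert 76 → {80, 76, 65, 59}
insert 78 → {80, 78, 76, 65, 59}
extract-max → 80; now {78, 76, 65, 59}
extract-max → 78; now {76, 65, 59}
extract-max → 76; now {65, 59}
insert 54 → {65, 59, 54}
extract-max → 65; now {59, 54}
insert 79 → {79, 59, 54}
insert 69 → {79, 69, 59, 54}
insert 72 → {79, 72, 69, 59, 54}
extract-max → 79; now {72, 69, 59, 54}
extract-max → 72; now {69, 59, 54}
extract-max → 69; now {59, 54}
insert 67 → {67, 59, 54}
extract-max → 67; now {59, 54}
insert 70 → {70, 59, 54}
extract-max → 70; now {59, 54}
insert 57 → {59, 57, 54}
insert 58 → {59, 58, 57, 54}
insert 75 → {75, 59, 58, 57, 54}
extract-max → 75; now {59, 58, 57, 54}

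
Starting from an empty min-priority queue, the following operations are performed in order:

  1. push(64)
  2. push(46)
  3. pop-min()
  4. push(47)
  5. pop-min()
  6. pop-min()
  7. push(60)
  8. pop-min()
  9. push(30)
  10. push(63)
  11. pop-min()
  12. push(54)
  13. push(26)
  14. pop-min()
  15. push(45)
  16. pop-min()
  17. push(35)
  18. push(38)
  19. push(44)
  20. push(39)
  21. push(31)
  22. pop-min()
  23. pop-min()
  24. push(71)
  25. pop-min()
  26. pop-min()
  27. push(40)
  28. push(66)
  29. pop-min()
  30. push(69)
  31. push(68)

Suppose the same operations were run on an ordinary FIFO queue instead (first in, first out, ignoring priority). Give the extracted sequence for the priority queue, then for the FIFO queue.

priority queue: [46, 47, 64, 60, 30, 26, 45, 31, 35, 38, 39, 40]; FIFO queue: [64, 46, 47, 60, 30, 63, 54, 26, 45, 35, 38, 44]

insert 64 → {64}
insert 46 → {46, 64}
pop-min → 46; now {64}
insert 47 → {47, 64}
pop-min → 47; now {64}
pop-min → 64; now {}
insert 60 → {60}
pop-min → 60; now {}
insert 30 → {30}
insert 63 → {30, 63}
pop-min → 30; now {63}
insert 54 → {54, 63}
insert 26 → {26, 54, 63}
pop-min → 26; now {54, 63}
insert 45 → {45, 54, 63}
pop-min → 45; now {54, 63}
insert 35 → {35, 54, 63}
insert 38 → {35, 38, 54, 63}
insert 44 → {35, 38, 44, 54, 63}
insert 39 → {35, 38, 39, 44, 54, 63}
insert 31 → {31, 35, 38, 39, 44, 54, 63}
pop-min → 31; now {35, 38, 39, 44, 54, 63}
pop-min → 35; now {38, 39, 44, 54, 63}
insert 71 → {38, 39, 44, 54, 63, 71}
pop-min → 38; now {39, 44, 54, 63, 71}
pop-min → 39; now {44, 54, 63, 71}
insert 40 → {40, 44, 54, 63, 71}
insert 66 → {40, 44, 54, 63, 66, 71}
pop-min → 40; now {44, 54, 63, 66, 71}
insert 69 → {44, 54, 63, 66, 69, 71}
insert 68 → {44, 54, 63, 66, 68, 69, 71}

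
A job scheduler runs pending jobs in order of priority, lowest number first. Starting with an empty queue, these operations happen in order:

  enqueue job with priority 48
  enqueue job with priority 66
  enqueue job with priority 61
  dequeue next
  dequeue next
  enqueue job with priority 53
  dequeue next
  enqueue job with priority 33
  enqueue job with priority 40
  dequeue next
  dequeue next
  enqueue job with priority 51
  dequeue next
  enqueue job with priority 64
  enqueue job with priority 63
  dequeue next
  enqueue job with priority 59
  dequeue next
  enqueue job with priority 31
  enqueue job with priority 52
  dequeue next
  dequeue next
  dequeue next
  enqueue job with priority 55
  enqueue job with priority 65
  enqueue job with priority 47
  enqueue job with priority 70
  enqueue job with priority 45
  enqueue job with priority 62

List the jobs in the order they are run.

48 → 61 → 53 → 33 → 40 → 51 → 63 → 59 → 31 → 52 → 64

insert 48 → {48}
insert 66 → {48, 66}
insert 61 → {48, 61, 66}
dequeue next → 48; now {61, 66}
dequeue next → 61; now {66}
insert 53 → {53, 66}
dequeue next → 53; now {66}
insert 33 → {33, 66}
insert 40 → {33, 40, 66}
dequeue next → 33; now {40, 66}
dequeue next → 40; now {66}
insert 51 → {51, 66}
dequeue next → 51; now {66}
insert 64 → {64, 66}
insert 63 → {63, 64, 66}
dequeue next → 63; now {64, 66}
insert 59 → {59, 64, 66}
dequeue next → 59; now {64, 66}
insert 31 → {31, 64, 66}
insert 52 → {31, 52, 64, 66}
dequeue next → 31; now {52, 64, 66}
dequeue next → 52; now {64, 66}
dequeue next → 64; now {66}
insert 55 → {55, 66}
insert 65 → {55, 65, 66}
insert 47 → {47, 55, 65, 66}
insert 70 → {47, 55, 65, 66, 70}
insert 45 → {45, 47, 55, 65, 66, 70}
insert 62 → {45, 47, 55, 62, 65, 66, 70}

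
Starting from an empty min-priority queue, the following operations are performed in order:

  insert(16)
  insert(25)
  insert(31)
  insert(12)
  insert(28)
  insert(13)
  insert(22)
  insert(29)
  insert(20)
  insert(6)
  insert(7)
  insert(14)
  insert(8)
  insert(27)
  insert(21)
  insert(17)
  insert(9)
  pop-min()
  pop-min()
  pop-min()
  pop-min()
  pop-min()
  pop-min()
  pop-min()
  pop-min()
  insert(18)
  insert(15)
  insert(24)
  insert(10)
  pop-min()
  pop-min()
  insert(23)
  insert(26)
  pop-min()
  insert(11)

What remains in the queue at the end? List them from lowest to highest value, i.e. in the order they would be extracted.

11 → 18 → 20 → 21 → 22 → 23 → 24 → 25 → 26 → 27 → 28 → 29 → 31

insert 16 → {16}
insert 25 → {16, 25}
insert 31 → {16, 25, 31}
insert 12 → {12, 16, 25, 31}
insert 28 → {12, 16, 25, 28, 31}
insert 13 → {12, 13, 16, 25, 28, 31}
insert 22 → {12, 13, 16, 22, 25, 28, 31}
insert 29 → {12, 13, 16, 22, 25, 28, 29, 31}
insert 20 → {12, 13, 16, 20, 22, 25, 28, 29, 31}
insert 6 → {6, 12, 13, 16, 20, 22, 25, 28, 29, 31}
insert 7 → {6, 7, 12, 13, 16, 20, 22, 25, 28, 29, 31}
insert 14 → {6, 7, 12, 13, 14, 16, 20, 22, 25, 28, 29, 31}
insert 8 → {6, 7, 8, 12, 13, 14, 16, 20, 22, 25, 28, 29, 31}
insert 27 → {6, 7, 8, 12, 13, 14, 16, 20, 22, 25, 27, 28, 29, 31}
insert 21 → {6, 7, 8, 12, 13, 14, 16, 20, 21, 22, 25, 27, 28, 29, 31}
insert 17 → {6, 7, 8, 12, 13, 14, 16, 17, 20, 21, 22, 25, 27, 28, 29, 31}
insert 9 → {6, 7, 8, 9, 12, 13, 14, 16, 17, 20, 21, 22, 25, 27, 28, 29, 31}
pop-min → 6; now {7, 8, 9, 12, 13, 14, 16, 17, 20, 21, 22, 25, 27, 28, 29, 31}
pop-min → 7; now {8, 9, 12, 13, 14, 16, 17, 20, 21, 22, 25, 27, 28, 29, 31}
pop-min → 8; now {9, 12, 13, 14, 16, 17, 20, 21, 22, 25, 27, 28, 29, 31}
pop-min → 9; now {12, 13, 14, 16, 17, 20, 21, 22, 25, 27, 28, 29, 31}
pop-min → 12; now {13, 14, 16, 17, 20, 21, 22, 25, 27, 28, 29, 31}
pop-min → 13; now {14, 16, 17, 20, 21, 22, 25, 27, 28, 29, 31}
pop-min → 14; now {16, 17, 20, 21, 22, 25, 27, 28, 29, 31}
pop-min → 16; now {17, 20, 21, 22, 25, 27, 28, 29, 31}
insert 18 → {17, 18, 20, 21, 22, 25, 27, 28, 29, 31}
insert 15 → {15, 17, 18, 20, 21, 22, 25, 27, 28, 29, 31}
insert 24 → {15, 17, 18, 20, 21, 22, 24, 25, 27, 28, 29, 31}
insert 10 → {10, 15, 17, 18, 20, 21, 22, 24, 25, 27, 28, 29, 31}
pop-min → 10; now {15, 17, 18, 20, 21, 22, 24, 25, 27, 28, 29, 31}
pop-min → 15; now {17, 18, 20, 21, 22, 24, 25, 27, 28, 29, 31}
insert 23 → {17, 18, 20, 21, 22, 23, 24, 25, 27, 28, 29, 31}
insert 26 → {17, 18, 20, 21, 22, 23, 24, 25, 26, 27, 28, 29, 31}
pop-min → 17; now {18, 20, 21, 22, 23, 24, 25, 26, 27, 28, 29, 31}
insert 11 → {11, 18, 20, 21, 22, 23, 24, 25, 26, 27, 28, 29, 31}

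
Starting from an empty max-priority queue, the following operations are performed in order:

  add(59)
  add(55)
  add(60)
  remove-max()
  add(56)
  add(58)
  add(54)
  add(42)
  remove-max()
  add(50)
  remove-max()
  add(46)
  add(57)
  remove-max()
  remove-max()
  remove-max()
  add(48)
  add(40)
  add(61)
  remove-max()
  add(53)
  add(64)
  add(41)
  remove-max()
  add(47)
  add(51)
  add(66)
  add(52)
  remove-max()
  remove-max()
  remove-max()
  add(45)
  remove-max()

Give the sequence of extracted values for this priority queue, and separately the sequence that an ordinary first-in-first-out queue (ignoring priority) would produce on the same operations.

insert 59 → {59}
insert 55 → {59, 55}
insert 60 → {60, 59, 55}
remove-max → 60; now {59, 55}
insert 56 → {59, 56, 55}
insert 58 → {59, 58, 56, 55}
insert 54 → {59, 58, 56, 55, 54}
insert 42 → {59, 58, 56, 55, 54, 42}
remove-max → 59; now {58, 56, 55, 54, 42}
insert 50 → {58, 56, 55, 54, 50, 42}
remove-max → 58; now {56, 55, 54, 50, 42}
insert 46 → {56, 55, 54, 50, 46, 42}
insert 57 → {57, 56, 55, 54, 50, 46, 42}
remove-max → 57; now {56, 55, 54, 50, 46, 42}
remove-max → 56; now {55, 54, 50, 46, 42}
remove-max → 55; now {54, 50, 46, 42}
insert 48 → {54, 50, 48, 46, 42}
insert 40 → {54, 50, 48, 46, 42, 40}
insert 61 → {61, 54, 50, 48, 46, 42, 40}
remove-max → 61; now {54, 50, 48, 46, 42, 40}
insert 53 → {54, 53, 50, 48, 46, 42, 40}
insert 64 → {64, 54, 53, 50, 48, 46, 42, 40}
insert 41 → {64, 54, 53, 50, 48, 46, 42, 41, 40}
remove-max → 64; now {54, 53, 50, 48, 46, 42, 41, 40}
insert 47 → {54, 53, 50, 48, 47, 46, 42, 41, 40}
insert 51 → {54, 53, 51, 50, 48, 47, 46, 42, 41, 40}
insert 66 → {66, 54, 53, 51, 50, 48, 47, 46, 42, 41, 40}
insert 52 → {66, 54, 53, 52, 51, 50, 48, 47, 46, 42, 41, 40}
remove-max → 66; now {54, 53, 52, 51, 50, 48, 47, 46, 42, 41, 40}
remove-max → 54; now {53, 52, 51, 50, 48, 47, 46, 42, 41, 40}
remove-max → 53; now {52, 51, 50, 48, 47, 46, 42, 41, 40}
insert 45 → {52, 51, 50, 48, 47, 46, 45, 42, 41, 40}
remove-max → 52; now {51, 50, 48, 47, 46, 45, 42, 41, 40}

priority queue: [60, 59, 58, 57, 56, 55, 61, 64, 66, 54, 53, 52]; FIFO queue: [59, 55, 60, 56, 58, 54, 42, 50, 46, 57, 48, 40]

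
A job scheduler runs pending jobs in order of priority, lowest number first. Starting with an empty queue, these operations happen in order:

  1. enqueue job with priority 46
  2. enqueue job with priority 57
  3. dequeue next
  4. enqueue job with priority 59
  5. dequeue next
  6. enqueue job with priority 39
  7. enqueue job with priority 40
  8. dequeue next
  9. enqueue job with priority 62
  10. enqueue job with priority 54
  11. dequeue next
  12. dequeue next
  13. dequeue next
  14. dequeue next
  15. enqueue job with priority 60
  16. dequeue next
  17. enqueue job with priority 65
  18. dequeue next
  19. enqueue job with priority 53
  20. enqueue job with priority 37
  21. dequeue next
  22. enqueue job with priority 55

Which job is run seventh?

62

insert 46 → {46}
insert 57 → {46, 57}
dequeue next → 46; now {57}
insert 59 → {57, 59}
dequeue next → 57; now {59}
insert 39 → {39, 59}
insert 40 → {39, 40, 59}
dequeue next → 39; now {40, 59}
insert 62 → {40, 59, 62}
insert 54 → {40, 54, 59, 62}
dequeue next → 40; now {54, 59, 62}
dequeue next → 54; now {59, 62}
dequeue next → 59; now {62}
dequeue next → 62; now {}
insert 60 → {60}
dequeue next → 60; now {}
insert 65 → {65}
dequeue next → 65; now {}
insert 53 → {53}
insert 37 → {37, 53}
dequeue next → 37; now {53}
insert 55 → {53, 55}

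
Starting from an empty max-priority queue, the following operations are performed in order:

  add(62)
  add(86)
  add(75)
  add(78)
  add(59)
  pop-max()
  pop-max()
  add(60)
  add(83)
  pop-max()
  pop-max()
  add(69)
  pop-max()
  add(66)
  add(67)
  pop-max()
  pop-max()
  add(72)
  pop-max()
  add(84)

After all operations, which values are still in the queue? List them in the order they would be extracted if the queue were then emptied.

insert 62 → {62}
insert 86 → {86, 62}
insert 75 → {86, 75, 62}
insert 78 → {86, 78, 75, 62}
insert 59 → {86, 78, 75, 62, 59}
pop-max → 86; now {78, 75, 62, 59}
pop-max → 78; now {75, 62, 59}
insert 60 → {75, 62, 60, 59}
insert 83 → {83, 75, 62, 60, 59}
pop-max → 83; now {75, 62, 60, 59}
pop-max → 75; now {62, 60, 59}
insert 69 → {69, 62, 60, 59}
pop-max → 69; now {62, 60, 59}
insert 66 → {66, 62, 60, 59}
insert 67 → {67, 66, 62, 60, 59}
pop-max → 67; now {66, 62, 60, 59}
pop-max → 66; now {62, 60, 59}
insert 72 → {72, 62, 60, 59}
pop-max → 72; now {62, 60, 59}
insert 84 → {84, 62, 60, 59}

84 → 62 → 60 → 59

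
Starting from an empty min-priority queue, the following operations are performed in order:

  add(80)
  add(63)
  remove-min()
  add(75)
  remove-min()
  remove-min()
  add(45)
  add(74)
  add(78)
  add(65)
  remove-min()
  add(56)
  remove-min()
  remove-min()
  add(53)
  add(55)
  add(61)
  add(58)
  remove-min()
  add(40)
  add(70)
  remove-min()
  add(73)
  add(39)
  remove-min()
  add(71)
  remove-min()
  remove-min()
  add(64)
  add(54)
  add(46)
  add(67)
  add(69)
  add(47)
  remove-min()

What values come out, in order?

insert 80 → {80}
insert 63 → {63, 80}
remove-min → 63; now {80}
insert 75 → {75, 80}
remove-min → 75; now {80}
remove-min → 80; now {}
insert 45 → {45}
insert 74 → {45, 74}
insert 78 → {45, 74, 78}
insert 65 → {45, 65, 74, 78}
remove-min → 45; now {65, 74, 78}
insert 56 → {56, 65, 74, 78}
remove-min → 56; now {65, 74, 78}
remove-min → 65; now {74, 78}
insert 53 → {53, 74, 78}
insert 55 → {53, 55, 74, 78}
insert 61 → {53, 55, 61, 74, 78}
insert 58 → {53, 55, 58, 61, 74, 78}
remove-min → 53; now {55, 58, 61, 74, 78}
insert 40 → {40, 55, 58, 61, 74, 78}
insert 70 → {40, 55, 58, 61, 70, 74, 78}
remove-min → 40; now {55, 58, 61, 70, 74, 78}
insert 73 → {55, 58, 61, 70, 73, 74, 78}
insert 39 → {39, 55, 58, 61, 70, 73, 74, 78}
remove-min → 39; now {55, 58, 61, 70, 73, 74, 78}
insert 71 → {55, 58, 61, 70, 71, 73, 74, 78}
remove-min → 55; now {58, 61, 70, 71, 73, 74, 78}
remove-min → 58; now {61, 70, 71, 73, 74, 78}
insert 64 → {61, 64, 70, 71, 73, 74, 78}
insert 54 → {54, 61, 64, 70, 71, 73, 74, 78}
insert 46 → {46, 54, 61, 64, 70, 71, 73, 74, 78}
insert 67 → {46, 54, 61, 64, 67, 70, 71, 73, 74, 78}
insert 69 → {46, 54, 61, 64, 67, 69, 70, 71, 73, 74, 78}
insert 47 → {46, 47, 54, 61, 64, 67, 69, 70, 71, 73, 74, 78}
remove-min → 46; now {47, 54, 61, 64, 67, 69, 70, 71, 73, 74, 78}

63 → 75 → 80 → 45 → 56 → 65 → 53 → 40 → 39 → 55 → 58 → 46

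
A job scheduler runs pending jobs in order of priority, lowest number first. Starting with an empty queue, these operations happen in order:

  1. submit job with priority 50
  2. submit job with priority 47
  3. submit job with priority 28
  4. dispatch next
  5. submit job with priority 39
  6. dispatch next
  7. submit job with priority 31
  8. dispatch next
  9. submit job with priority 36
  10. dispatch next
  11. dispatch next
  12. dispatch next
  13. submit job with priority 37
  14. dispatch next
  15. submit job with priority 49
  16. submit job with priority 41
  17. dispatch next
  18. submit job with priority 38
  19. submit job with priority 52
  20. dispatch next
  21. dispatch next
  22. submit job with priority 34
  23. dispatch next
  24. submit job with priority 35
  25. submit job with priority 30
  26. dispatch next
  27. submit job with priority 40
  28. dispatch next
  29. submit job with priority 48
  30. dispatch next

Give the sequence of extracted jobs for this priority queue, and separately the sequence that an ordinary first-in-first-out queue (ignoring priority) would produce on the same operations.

insert 50 → {50}
insert 47 → {47, 50}
insert 28 → {28, 47, 50}
dispatch next → 28; now {47, 50}
insert 39 → {39, 47, 50}
dispatch next → 39; now {47, 50}
insert 31 → {31, 47, 50}
dispatch next → 31; now {47, 50}
insert 36 → {36, 47, 50}
dispatch next → 36; now {47, 50}
dispatch next → 47; now {50}
dispatch next → 50; now {}
insert 37 → {37}
dispatch next → 37; now {}
insert 49 → {49}
insert 41 → {41, 49}
dispatch next → 41; now {49}
insert 38 → {38, 49}
insert 52 → {38, 49, 52}
dispatch next → 38; now {49, 52}
dispatch next → 49; now {52}
insert 34 → {34, 52}
dispatch next → 34; now {52}
insert 35 → {35, 52}
insert 30 → {30, 35, 52}
dispatch next → 30; now {35, 52}
insert 40 → {35, 40, 52}
dispatch next → 35; now {40, 52}
insert 48 → {40, 48, 52}
dispatch next → 40; now {48, 52}

priority queue: 28, 39, 31, 36, 47, 50, 37, 41, 38, 49, 34, 30, 35, 40; FIFO queue: [50, 47, 28, 39, 31, 36, 37, 49, 41, 38, 52, 34, 35, 30]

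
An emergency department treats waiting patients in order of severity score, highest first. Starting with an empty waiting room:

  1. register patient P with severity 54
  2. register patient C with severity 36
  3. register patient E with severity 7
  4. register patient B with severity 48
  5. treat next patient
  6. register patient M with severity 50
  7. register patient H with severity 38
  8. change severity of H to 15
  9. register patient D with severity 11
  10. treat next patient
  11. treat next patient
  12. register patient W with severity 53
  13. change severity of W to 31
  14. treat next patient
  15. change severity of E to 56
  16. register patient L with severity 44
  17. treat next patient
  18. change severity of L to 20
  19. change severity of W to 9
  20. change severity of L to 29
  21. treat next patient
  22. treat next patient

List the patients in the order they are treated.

P → M → B → C → E → L → H

add P (severity 54) → {P:54}
add C (severity 36) → {P:54, C:36}
add E (severity 7) → {P:54, C:36, E:7}
add B (severity 48) → {P:54, B:48, C:36, E:7}
treat next patient → P; now {B:48, C:36, E:7}
add M (severity 50) → {M:50, B:48, C:36, E:7}
add H (severity 38) → {M:50, B:48, H:38, C:36, E:7}
update H to severity 15 → {M:50, B:48, C:36, H:15, E:7}
add D (severity 11) → {M:50, B:48, C:36, H:15, D:11, E:7}
treat next patient → M; now {B:48, C:36, H:15, D:11, E:7}
treat next patient → B; now {C:36, H:15, D:11, E:7}
add W (severity 53) → {W:53, C:36, H:15, D:11, E:7}
update W to severity 31 → {C:36, W:31, H:15, D:11, E:7}
treat next patient → C; now {W:31, H:15, D:11, E:7}
update E to severity 56 → {E:56, W:31, H:15, D:11}
add L (severity 44) → {E:56, L:44, W:31, H:15, D:11}
treat next patient → E; now {L:44, W:31, H:15, D:11}
update L to severity 20 → {W:31, L:20, H:15, D:11}
update W to severity 9 → {L:20, H:15, D:11, W:9}
update L to severity 29 → {L:29, H:15, D:11, W:9}
treat next patient → L; now {H:15, D:11, W:9}
treat next patient → H; now {D:11, W:9}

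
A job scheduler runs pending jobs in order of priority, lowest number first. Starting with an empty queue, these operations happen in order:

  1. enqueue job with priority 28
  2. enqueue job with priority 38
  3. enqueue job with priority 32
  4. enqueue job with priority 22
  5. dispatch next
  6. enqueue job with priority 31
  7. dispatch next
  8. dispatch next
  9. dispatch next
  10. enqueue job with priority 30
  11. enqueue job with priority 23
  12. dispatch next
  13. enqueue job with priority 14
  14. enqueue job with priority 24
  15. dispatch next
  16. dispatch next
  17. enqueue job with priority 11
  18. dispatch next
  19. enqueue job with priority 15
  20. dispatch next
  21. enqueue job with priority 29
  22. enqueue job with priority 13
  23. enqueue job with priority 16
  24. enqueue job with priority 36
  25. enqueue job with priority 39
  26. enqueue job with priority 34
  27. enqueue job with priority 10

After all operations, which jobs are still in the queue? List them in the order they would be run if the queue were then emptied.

10, 13, 16, 29, 30, 34, 36, 38, 39

insert 28 → {28}
insert 38 → {28, 38}
insert 32 → {28, 32, 38}
insert 22 → {22, 28, 32, 38}
dispatch next → 22; now {28, 32, 38}
insert 31 → {28, 31, 32, 38}
dispatch next → 28; now {31, 32, 38}
dispatch next → 31; now {32, 38}
dispatch next → 32; now {38}
insert 30 → {30, 38}
insert 23 → {23, 30, 38}
dispatch next → 23; now {30, 38}
insert 14 → {14, 30, 38}
insert 24 → {14, 24, 30, 38}
dispatch next → 14; now {24, 30, 38}
dispatch next → 24; now {30, 38}
insert 11 → {11, 30, 38}
dispatch next → 11; now {30, 38}
insert 15 → {15, 30, 38}
dispatch next → 15; now {30, 38}
insert 29 → {29, 30, 38}
insert 13 → {13, 29, 30, 38}
insert 16 → {13, 16, 29, 30, 38}
insert 36 → {13, 16, 29, 30, 36, 38}
insert 39 → {13, 16, 29, 30, 36, 38, 39}
insert 34 → {13, 16, 29, 30, 34, 36, 38, 39}
insert 10 → {10, 13, 16, 29, 30, 34, 36, 38, 39}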